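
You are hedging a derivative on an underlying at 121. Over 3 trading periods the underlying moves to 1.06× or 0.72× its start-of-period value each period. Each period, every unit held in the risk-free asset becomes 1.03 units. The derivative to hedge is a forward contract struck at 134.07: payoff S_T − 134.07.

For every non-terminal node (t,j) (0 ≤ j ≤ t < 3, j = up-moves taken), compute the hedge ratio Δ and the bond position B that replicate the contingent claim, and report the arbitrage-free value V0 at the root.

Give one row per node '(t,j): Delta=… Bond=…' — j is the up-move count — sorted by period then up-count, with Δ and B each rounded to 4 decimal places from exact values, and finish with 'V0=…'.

(0,0): Delta=1.0000 Bond=-122.6930
(1,0): Delta=1.0000 Bond=-126.3738
(1,1): Delta=1.0000 Bond=-126.3738
(2,0): Delta=1.0000 Bond=-130.1650
(2,1): Delta=1.0000 Bond=-130.1650
(2,2): Delta=1.0000 Bond=-130.1650
V0=-1.6930

Under the risk-neutral measure, an up-move has probability p* = (R−d)/(u−d) = 0.9118 and values discount at R = 1.03.
Terminal payoffs: V(3,0)=-88.9070, V(3,1)=-67.5800, V(3,2)=-36.1820, V(3,3)=10.0429
(2,0): S=62.7264. Δ = (V_up−V_dn)/(S_up−S_dn) = (-67.5800−-88.9070)/(66.4900−45.1630) = 1.0000. V = [p*·-67.5800 + (1−p*)·-88.9070]/1.03 = -67.4386. B = V − Δ·S = -130.1650.
(2,1): S=92.3472. Δ = (V_up−V_dn)/(S_up−S_dn) = (-36.1820−-67.5800)/(97.8880−66.4900) = 1.0000. V = [p*·-36.1820 + (1−p*)·-67.5800]/1.03 = -37.8178. B = V − Δ·S = -130.1650.
(2,2): S=135.9556. Δ = (V_up−V_dn)/(S_up−S_dn) = (10.0429−-36.1820)/(144.1129−97.8880) = 1.0000. V = [p*·10.0429 + (1−p*)·-36.1820]/1.03 = 5.7906. B = V − Δ·S = -130.1650.
(1,0): S=87.1200. Δ = (V_up−V_dn)/(S_up−S_dn) = (-37.8178−-67.4386)/(92.3472−62.7264) = 1.0000. V = [p*·-37.8178 + (1−p*)·-67.4386]/1.03 = -39.2538. B = V − Δ·S = -126.3738.
(1,1): S=128.2600. Δ = (V_up−V_dn)/(S_up−S_dn) = (5.7906−-37.8178)/(135.9556−92.3472) = 1.0000. V = [p*·5.7906 + (1−p*)·-37.8178]/1.03 = 1.8862. B = V − Δ·S = -126.3738.
(0,0): S=121.0000. Δ = (V_up−V_dn)/(S_up−S_dn) = (1.8862−-39.2538)/(128.2600−87.1200) = 1.0000. V = [p*·1.8862 + (1−p*)·-39.2538]/1.03 = -1.6930. B = V − Δ·S = -122.6930.
The time-0 hedge costs -1.6930, which is the no-arbitrage price.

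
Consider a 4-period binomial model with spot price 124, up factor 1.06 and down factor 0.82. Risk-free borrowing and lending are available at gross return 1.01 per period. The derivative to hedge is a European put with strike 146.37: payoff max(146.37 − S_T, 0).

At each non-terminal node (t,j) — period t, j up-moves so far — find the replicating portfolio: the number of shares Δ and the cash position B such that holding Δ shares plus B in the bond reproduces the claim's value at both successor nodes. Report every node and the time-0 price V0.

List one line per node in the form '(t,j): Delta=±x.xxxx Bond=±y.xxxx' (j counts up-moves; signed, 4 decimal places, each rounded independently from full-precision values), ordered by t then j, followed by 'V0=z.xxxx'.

No-arbitrage ⇒ martingale measure with p* = (R−d)/(u−d) = 0.7917.
Terminal values V(4,·): V(4,0)=90.3069, V(4,1)=73.8982, V(4,2)=52.6869, V(4,3)=25.2675, V(4,4)=0.0000
(3,0): S=68.3696. Δ = (V_up−V_dn)/(S_up−S_dn) = (73.8982−90.3069)/(72.4718−56.0631) = -1.0000. V = [p*·73.8982 + (1−p*)·90.3069]/1.01 = 76.5512. B = V − Δ·S = 144.9208.
(3,1): S=88.3803. Δ = (V_up−V_dn)/(S_up−S_dn) = (52.6869−73.8982)/(93.6831−72.4718) = -1.0000. V = [p*·52.6869 + (1−p*)·73.8982]/1.01 = 56.5405. B = V − Δ·S = 144.9208.
(3,2): S=114.2476. Δ = (V_up−V_dn)/(S_up−S_dn) = (25.2675−52.6869)/(121.1025−93.6831) = -1.0000. V = [p*·25.2675 + (1−p*)·52.6869]/1.01 = 30.6731. B = V − Δ·S = 144.9208.
(3,3): S=147.6860. Δ = (V_up−V_dn)/(S_up−S_dn) = (0.0000−25.2675)/(156.5471−121.1025) = -0.7129. V = [p*·0.0000 + (1−p*)·25.2675]/1.01 = 5.2119. B = V − Δ·S = 110.4932.
(2,0): S=83.3776. Δ = (V_up−V_dn)/(S_up−S_dn) = (56.5405−76.5512)/(88.3803−68.3696) = -1.0000. V = [p*·56.5405 + (1−p*)·76.5512]/1.01 = 60.1083. B = V − Δ·S = 143.4859.
(2,1): S=107.7808. Δ = (V_up−V_dn)/(S_up−S_dn) = (30.6731−56.5405)/(114.2476−88.3803) = -1.0000. V = [p*·30.6731 + (1−p*)·56.5405]/1.01 = 35.7051. B = V − Δ·S = 143.4859.
(2,2): S=139.3264. Δ = (V_up−V_dn)/(S_up−S_dn) = (5.2119−30.6731)/(147.6860−114.2476) = -0.7614. V = [p*·5.2119 + (1−p*)·30.6731]/1.01 = 10.4122. B = V − Δ·S = 116.5006.
(1,0): S=101.6800. Δ = (V_up−V_dn)/(S_up−S_dn) = (35.7051−60.1083)/(107.7808−83.3776) = -1.0000. V = [p*·35.7051 + (1−p*)·60.1083]/1.01 = 40.3853. B = V − Δ·S = 142.0653.
(1,1): S=131.4400. Δ = (V_up−V_dn)/(S_up−S_dn) = (10.4122−35.7051)/(139.3264−107.7808) = -0.8018. V = [p*·10.4122 + (1−p*)·35.7051]/1.01 = 15.5263. B = V − Δ·S = 120.9134.
(0,0): S=124.0000. Δ = (V_up−V_dn)/(S_up−S_dn) = (15.5263−40.3853)/(131.4400−101.6800) = -0.8353. V = [p*·15.5263 + (1−p*)·40.3853]/1.01 = 20.5003. B = V − Δ·S = 124.0792.
Self-financing check: at every node Δ·S+B equals the discounted successor values.

(0,0): Delta=-0.8353 Bond=124.0792
(1,0): Delta=-1.0000 Bond=142.0653
(1,1): Delta=-0.8018 Bond=120.9134
(2,0): Delta=-1.0000 Bond=143.4859
(2,1): Delta=-1.0000 Bond=143.4859
(2,2): Delta=-0.7614 Bond=116.5006
(3,0): Delta=-1.0000 Bond=144.9208
(3,1): Delta=-1.0000 Bond=144.9208
(3,2): Delta=-1.0000 Bond=144.9208
(3,3): Delta=-0.7129 Bond=110.4932
V0=20.5003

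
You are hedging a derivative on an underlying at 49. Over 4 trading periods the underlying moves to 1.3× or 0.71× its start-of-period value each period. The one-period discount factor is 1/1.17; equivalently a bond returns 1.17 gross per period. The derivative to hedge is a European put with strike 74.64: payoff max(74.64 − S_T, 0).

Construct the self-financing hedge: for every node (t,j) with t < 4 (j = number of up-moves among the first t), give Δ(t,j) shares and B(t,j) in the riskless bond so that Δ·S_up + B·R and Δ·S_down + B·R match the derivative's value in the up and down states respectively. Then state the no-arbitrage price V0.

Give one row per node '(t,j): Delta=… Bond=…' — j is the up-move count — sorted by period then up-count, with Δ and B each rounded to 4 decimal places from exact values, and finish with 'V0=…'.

Under the risk-neutral measure, an up-move has probability p* = (R−d)/(u−d) = 0.7797 and values discount at R = 1.17.
Terminal payoffs: V(4,0)=62.1883, V(4,1)=51.8411, V(4,2)=32.8955, V(4,3)=0.0000, V(4,4)=0.0000
(3,0): S=17.5376. Δ = (V_up−V_dn)/(S_up−S_dn) = (51.8411−62.1883)/(22.7989−12.4517) = -1.0000. V = [p*·51.8411 + (1−p*)·62.1883]/1.17 = 46.2572. B = V − Δ·S = 63.7949.
(3,1): S=32.1112. Δ = (V_up−V_dn)/(S_up−S_dn) = (32.8955−51.8411)/(41.7445−22.7989) = -1.0000. V = [p*·32.8955 + (1−p*)·51.8411]/1.17 = 31.6837. B = V − Δ·S = 63.7949.
(3,2): S=58.7951. Δ = (V_up−V_dn)/(S_up−S_dn) = (0.0000−32.8955)/(76.4336−41.7445) = -0.9483. V = [p*·0.0000 + (1−p*)·32.8955]/1.17 = 6.1950. B = V − Δ·S = 61.9501.
(3,3): S=107.6530. Δ = (V_up−V_dn)/(S_up−S_dn) = (0.0000−0.0000)/(139.9489−76.4336) = 0.0000. V = [p*·0.0000 + (1−p*)·0.0000]/1.17 = 0.0000. B = V − Δ·S = 0.0000.
(2,0): S=24.7009. Δ = (V_up−V_dn)/(S_up−S_dn) = (31.6837−46.2572)/(32.1112−17.5376) = -1.0000. V = [p*·31.6837 + (1−p*)·46.2572]/1.17 = 29.8246. B = V − Δ·S = 54.5255.
(2,1): S=45.2270. Δ = (V_up−V_dn)/(S_up−S_dn) = (6.1950−31.6837)/(58.7951−32.1112) = -0.9552. V = [p*·6.1950 + (1−p*)·31.6837]/1.17 = 10.0950. B = V − Δ·S = 53.2962.
(2,2): S=82.8100. Δ = (V_up−V_dn)/(S_up−S_dn) = (0.0000−6.1950)/(107.6530−58.7951) = -0.1268. V = [p*·0.0000 + (1−p*)·6.1950]/1.17 = 1.1667. B = V − Δ·S = 11.6667.
(1,0): S=34.7900. Δ = (V_up−V_dn)/(S_up−S_dn) = (10.0950−29.8246)/(45.2270−24.7009) = -0.9612. V = [p*·10.0950 + (1−p*)·29.8246]/1.17 = 12.3438. B = V − Δ·S = 45.7838.
(1,1): S=63.7000. Δ = (V_up−V_dn)/(S_up−S_dn) = (1.1667−10.0950)/(82.8100−45.2270) = -0.2376. V = [p*·1.1667 + (1−p*)·10.0950]/1.17 = 2.6786. B = V − Δ·S = 17.8114.
(0,0): S=49.0000. Δ = (V_up−V_dn)/(S_up−S_dn) = (2.6786−12.3438)/(63.7000−34.7900) = -0.3343. V = [p*·2.6786 + (1−p*)·12.3438]/1.17 = 4.1096. B = V − Δ·S = 20.4913.
The time-0 hedge costs 4.1096, which is the no-arbitrage price.

(0,0): Delta=-0.3343 Bond=20.4913
(1,0): Delta=-0.9612 Bond=45.7838
(1,1): Delta=-0.2376 Bond=17.8114
(2,0): Delta=-1.0000 Bond=54.5255
(2,1): Delta=-0.9552 Bond=53.2962
(2,2): Delta=-0.1268 Bond=11.6667
(3,0): Delta=-1.0000 Bond=63.7949
(3,1): Delta=-1.0000 Bond=63.7949
(3,2): Delta=-0.9483 Bond=61.9501
(3,3): Delta=0.0000 Bond=0.0000
V0=4.1096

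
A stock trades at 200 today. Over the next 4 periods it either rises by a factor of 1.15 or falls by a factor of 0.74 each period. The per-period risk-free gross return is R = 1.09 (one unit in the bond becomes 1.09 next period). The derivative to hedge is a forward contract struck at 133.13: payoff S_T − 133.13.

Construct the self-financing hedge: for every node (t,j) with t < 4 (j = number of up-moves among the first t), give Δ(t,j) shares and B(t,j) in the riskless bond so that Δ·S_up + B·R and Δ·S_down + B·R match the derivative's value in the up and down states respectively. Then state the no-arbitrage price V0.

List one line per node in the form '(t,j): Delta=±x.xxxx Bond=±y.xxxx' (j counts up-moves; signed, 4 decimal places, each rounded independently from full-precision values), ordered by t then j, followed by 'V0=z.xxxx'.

(0,0): Delta=1.0000 Bond=-94.3126
(1,0): Delta=1.0000 Bond=-102.8008
(1,1): Delta=1.0000 Bond=-102.8008
(2,0): Delta=1.0000 Bond=-112.0529
(2,1): Delta=1.0000 Bond=-112.0529
(2,2): Delta=1.0000 Bond=-112.0529
(3,0): Delta=1.0000 Bond=-122.1376
(3,1): Delta=1.0000 Bond=-122.1376
(3,2): Delta=1.0000 Bond=-122.1376
(3,3): Delta=1.0000 Bond=-122.1376
V0=105.6874

The replicating-portfolio and risk-neutral prices coincide; use p* = (1.09−0.74)/(1.15−0.74) = 0.8537 for the latter.
Payoff layer (t=4): V(4,0)=-73.1568, V(4,1)=-39.9285, V(4,2)=11.7102, V(4,3)=91.9595, V(4,4)=216.6712
Node (3,0) S=81.0448: V=(p*·-39.9285+(1−p*)·-73.1568)/1.09=-41.0928; Δ=(-39.9285−-73.1568)/(93.2015−59.9732)=1.0000; B=V−Δ·S=-122.1376
Node (3,1) S=125.9480: V=(p*·11.7102+(1−p*)·-39.9285)/1.09=3.8104; Δ=(11.7102−-39.9285)/(144.8402−93.2015)=1.0000; B=V−Δ·S=-122.1376
Node (3,2) S=195.7300: V=(p*·91.9595+(1−p*)·11.7102)/1.09=73.5924; Δ=(91.9595−11.7102)/(225.0895−144.8402)=1.0000; B=V−Δ·S=-122.1376
Node (3,3) S=304.1750: V=(p*·216.6712+(1−p*)·91.9595)/1.09=182.0374; Δ=(216.6712−91.9595)/(349.8012−225.0895)=1.0000; B=V−Δ·S=-122.1376
Node (2,0) S=109.5200: V=(p*·3.8104+(1−p*)·-41.0928)/1.09=-2.5329; Δ=(3.8104−-41.0928)/(125.9480−81.0448)=1.0000; B=V−Δ·S=-112.0529
Node (2,1) S=170.2000: V=(p*·73.5924+(1−p*)·3.8104)/1.09=58.1471; Δ=(73.5924−3.8104)/(195.7300−125.9480)=1.0000; B=V−Δ·S=-112.0529
Node (2,2) S=264.5000: V=(p*·182.0374+(1−p*)·73.5924)/1.09=152.4471; Δ=(182.0374−73.5924)/(304.1750−195.7300)=1.0000; B=V−Δ·S=-112.0529
Node (1,0) S=148.0000: V=(p*·58.1471+(1−p*)·-2.5329)/1.09=45.1992; Δ=(58.1471−-2.5329)/(170.2000−109.5200)=1.0000; B=V−Δ·S=-102.8008
Node (1,1) S=230.0000: V=(p*·152.4471+(1−p*)·58.1471)/1.09=127.1992; Δ=(152.4471−58.1471)/(264.5000−170.2000)=1.0000; B=V−Δ·S=-102.8008
Node (0,0) S=200.0000: V=(p*·127.1992+(1−p*)·45.1992)/1.09=105.6874; Δ=(127.1992−45.1992)/(230.0000−148.0000)=1.0000; B=V−Δ·S=-94.3126
Check: Δ(0,0)·S0 + B(0,0) = 105.6874 = V0.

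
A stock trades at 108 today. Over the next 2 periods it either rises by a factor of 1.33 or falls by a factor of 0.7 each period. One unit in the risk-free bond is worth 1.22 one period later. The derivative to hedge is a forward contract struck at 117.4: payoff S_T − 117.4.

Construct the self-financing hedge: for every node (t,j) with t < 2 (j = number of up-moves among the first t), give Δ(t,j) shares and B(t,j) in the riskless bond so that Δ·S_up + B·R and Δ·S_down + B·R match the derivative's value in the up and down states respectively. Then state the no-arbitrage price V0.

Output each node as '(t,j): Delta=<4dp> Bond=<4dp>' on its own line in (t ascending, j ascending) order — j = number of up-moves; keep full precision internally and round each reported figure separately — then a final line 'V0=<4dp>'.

(0,0): Delta=1.0000 Bond=-78.8766
(1,0): Delta=1.0000 Bond=-96.2295
(1,1): Delta=1.0000 Bond=-96.2295
V0=29.1234

Under the risk-neutral measure, an up-move has probability p* = (R−d)/(u−d) = 0.8254 and values discount at R = 1.22.
Terminal values V(2,·): V(2,0)=-64.4800, V(2,1)=-16.8520, V(2,2)=73.6412
  t=1,j=0: stock 75.6000 → up 100.5480 (V=-16.8520), down 52.9200 (V=-64.4800). Price -20.6295; hedge Δ=1.0000, bond B=-96.2295.
  t=1,j=1: stock 143.6400 → up 191.0412 (V=73.6412), down 100.5480 (V=-16.8520). Price 47.4105; hedge Δ=1.0000, bond B=-96.2295.
  t=0,j=0: stock 108.0000 → up 143.6400 (V=47.4105), down 75.6000 (V=-20.6295). Price 29.1234; hedge Δ=1.0000, bond B=-78.8766.
Check: Δ(0,0)·S0 + B(0,0) = 29.1234 = V0.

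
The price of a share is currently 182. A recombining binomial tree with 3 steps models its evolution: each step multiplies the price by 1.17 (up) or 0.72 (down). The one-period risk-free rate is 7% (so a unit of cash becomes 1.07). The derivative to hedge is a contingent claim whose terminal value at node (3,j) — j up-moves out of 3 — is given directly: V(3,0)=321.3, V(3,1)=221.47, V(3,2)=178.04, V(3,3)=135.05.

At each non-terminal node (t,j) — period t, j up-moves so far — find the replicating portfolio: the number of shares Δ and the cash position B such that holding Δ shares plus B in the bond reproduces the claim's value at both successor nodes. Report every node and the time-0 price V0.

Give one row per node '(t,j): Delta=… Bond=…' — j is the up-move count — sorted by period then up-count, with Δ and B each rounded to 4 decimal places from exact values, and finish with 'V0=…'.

No-arbitrage ⇒ martingale measure with p* = (R−d)/(u−d) = 0.7778.
Payoff layer (t=3): V(3,0)=321.3000, V(3,1)=221.4700, V(3,2)=178.0400, V(3,3)=135.0500
Node (2,0) S=94.3488: V=(p*·221.4700+(1−p*)·321.3000)/1.07=227.7144; Δ=(221.4700−321.3000)/(110.3881−67.9311)=-2.3513; B=V−Δ·S=449.5589
Node (2,1) S=153.3168: V=(p*·178.0400+(1−p*)·221.4700)/1.07=175.4123; Δ=(178.0400−221.4700)/(179.3807−110.3881)=-0.6295; B=V−Δ·S=271.9234
Node (2,2) S=249.1398: V=(p*·135.0500+(1−p*)·178.0400)/1.07=135.1433; Δ=(135.0500−178.0400)/(291.4936−179.3807)=-0.3835; B=V−Δ·S=230.6766
Node (1,0) S=131.0400: V=(p*·175.4123+(1−p*)·227.7144)/1.07=174.7990; Δ=(175.4123−227.7144)/(153.3168−94.3488)=-0.8870; B=V−Δ·S=291.0261
Node (1,1) S=212.9400: V=(p*·135.1433+(1−p*)·175.4123)/1.07=134.6654; Δ=(135.1433−175.4123)/(249.1398−153.3168)=-0.4202; B=V−Δ·S=224.1519
Node (0,0) S=182.0000: V=(p*·134.6654+(1−p*)·174.7990)/1.07=134.1906; Δ=(134.6654−174.7990)/(212.9400−131.0400)=-0.4900; B=V−Δ·S=223.3765
Each (Δ,B) replicates both successor values, so the strategy is self-financing and V0 is arbitrage-free.

(0,0): Delta=-0.4900 Bond=223.3765
(1,0): Delta=-0.8870 Bond=291.0261
(1,1): Delta=-0.4202 Bond=224.1519
(2,0): Delta=-2.3513 Bond=449.5589
(2,1): Delta=-0.6295 Bond=271.9234
(2,2): Delta=-0.3835 Bond=230.6766
V0=134.1906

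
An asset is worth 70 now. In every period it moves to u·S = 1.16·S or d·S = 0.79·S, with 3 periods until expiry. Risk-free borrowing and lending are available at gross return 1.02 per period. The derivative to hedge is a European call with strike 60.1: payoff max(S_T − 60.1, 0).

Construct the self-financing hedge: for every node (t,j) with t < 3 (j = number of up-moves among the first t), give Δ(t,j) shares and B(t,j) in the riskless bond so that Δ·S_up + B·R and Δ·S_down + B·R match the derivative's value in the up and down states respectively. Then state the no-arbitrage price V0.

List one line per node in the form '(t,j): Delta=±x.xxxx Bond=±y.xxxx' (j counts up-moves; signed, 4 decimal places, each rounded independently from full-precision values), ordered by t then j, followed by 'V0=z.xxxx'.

(0,0): Delta=0.7496 Bond=-35.4296
(1,0): Delta=0.4263 Bond=-18.2575
(1,1): Delta=0.8837 Bond=-47.0220
(2,0): Delta=0.0000 Bond=0.0000
(2,1): Delta=0.6030 Bond=-29.9582
(2,2): Delta=1.0000 Bond=-58.9216
V0=17.0434

Under the risk-neutral measure, an up-move has probability p* = (R−d)/(u−d) = 0.6216 and values discount at R = 1.02.
Terminal values V(3,·): V(3,0)=0.0000, V(3,1)=0.0000, V(3,2)=14.3117, V(3,3)=49.1627
  t=2,j=0: stock 43.6870 → up 50.6769 (V=0.0000), down 34.5127 (V=0.0000). Price 0.0000; hedge Δ=0.0000, bond B=0.0000.
  t=2,j=1: stock 64.1480 → up 74.4117 (V=14.3117), down 50.6769 (V=0.0000). Price 8.7220; hedge Δ=0.6030, bond B=-29.9582.
  t=2,j=2: stock 94.1920 → up 109.2627 (V=49.1627), down 74.4117 (V=14.3117). Price 35.2704; hedge Δ=1.0000, bond B=-58.9216.
  t=1,j=0: stock 55.3000 → up 64.1480 (V=8.7220), down 43.6870 (V=0.0000). Price 5.3155; hedge Δ=0.4263, bond B=-18.2575.
  t=1,j=1: stock 81.2000 → up 94.1920 (V=35.2704), down 64.1480 (V=8.7220). Price 24.7305; hedge Δ=0.8837, bond B=-47.0220.
  t=0,j=0: stock 70.0000 → up 81.2000 (V=24.7305), down 55.3000 (V=5.3155). Price 17.0434; hedge Δ=0.7496, bond B=-35.4296.
Root portfolio cost Δ·70+B reproduces V0=17.0434.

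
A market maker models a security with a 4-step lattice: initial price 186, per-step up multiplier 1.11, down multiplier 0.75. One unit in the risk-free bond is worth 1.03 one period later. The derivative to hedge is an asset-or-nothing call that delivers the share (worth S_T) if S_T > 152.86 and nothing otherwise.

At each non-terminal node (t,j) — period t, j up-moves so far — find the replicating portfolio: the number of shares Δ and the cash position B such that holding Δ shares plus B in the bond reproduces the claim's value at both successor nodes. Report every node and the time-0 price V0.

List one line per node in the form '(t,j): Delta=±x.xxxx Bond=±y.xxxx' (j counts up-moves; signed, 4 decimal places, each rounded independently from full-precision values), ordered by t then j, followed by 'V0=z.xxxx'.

Under the risk-neutral measure, an up-move has probability p* = (R−d)/(u−d) = 0.7778 and values discount at R = 1.03.
Payoff layer (t=4): V(4,0)=0.0000, V(4,1)=0.0000, V(4,2)=0.0000, V(4,3)=190.7845, V(4,4)=282.3611
(3,0): S=78.4688. Δ = (V_up−V_dn)/(S_up−S_dn) = (0.0000−0.0000)/(87.1003−58.8516) = 0.0000. V = [p*·0.0000 + (1−p*)·0.0000]/1.03 = 0.0000. B = V − Δ·S = 0.0000.
(3,1): S=116.1338. Δ = (V_up−V_dn)/(S_up−S_dn) = (0.0000−0.0000)/(128.9085−87.1003) = 0.0000. V = [p*·0.0000 + (1−p*)·0.0000]/1.03 = 0.0000. B = V − Δ·S = 0.0000.
(3,2): S=171.8780. Δ = (V_up−V_dn)/(S_up−S_dn) = (190.7845−0.0000)/(190.7845−128.9085) = 3.0833. V = [p*·190.7845 + (1−p*)·0.0000]/1.03 = 144.0660. B = V − Δ·S = -385.8910.
(3,3): S=254.3794. Δ = (V_up−V_dn)/(S_up−S_dn) = (282.3611−190.7845)/(282.3611−190.7845) = 1.0000. V = [p*·282.3611 + (1−p*)·190.7845]/1.03 = 254.3794. B = V − Δ·S = 0.0000.
(2,0): S=104.6250. Δ = (V_up−V_dn)/(S_up−S_dn) = (0.0000−0.0000)/(116.1338−78.4688) = 0.0000. V = [p*·0.0000 + (1−p*)·0.0000]/1.03 = 0.0000. B = V − Δ·S = 0.0000.
(2,1): S=154.8450. Δ = (V_up−V_dn)/(S_up−S_dn) = (144.0660−0.0000)/(171.8780−116.1337) = 2.5844. V = [p*·144.0660 + (1−p*)·0.0000]/1.03 = 108.7877. B = V − Δ·S = -291.3956.
(2,2): S=229.1706. Δ = (V_up−V_dn)/(S_up−S_dn) = (254.3794−144.0660)/(254.3794−171.8780) = 1.3371. V = [p*·254.3794 + (1−p*)·144.0660]/1.03 = 223.1702. B = V − Δ·S = -83.2559.
(1,0): S=139.5000. Δ = (V_up−V_dn)/(S_up−S_dn) = (108.7877−0.0000)/(154.8450−104.6250) = 2.1662. V = [p*·108.7877 + (1−p*)·0.0000]/1.03 = 82.1482. B = V − Δ·S = -220.0398.
(1,1): S=206.4600. Δ = (V_up−V_dn)/(S_up−S_dn) = (223.1702−108.7877)/(229.1706−154.8450) = 1.5389. V = [p*·223.1702 + (1−p*)·108.7877]/1.03 = 191.9921. B = V − Δ·S = -125.7370.
(0,0): S=186.0000. Δ = (V_up−V_dn)/(S_up−S_dn) = (191.9921−82.1482)/(206.4600−139.5000) = 1.6404. V = [p*·191.9921 + (1−p*)·82.1482]/1.03 = 162.7013. B = V − Δ·S = -142.4206.
Root portfolio cost Δ·186+B reproduces V0=162.7013.

(0,0): Delta=1.6404 Bond=-142.4206
(1,0): Delta=2.1662 Bond=-220.0398
(1,1): Delta=1.5389 Bond=-125.7370
(2,0): Delta=0.0000 Bond=0.0000
(2,1): Delta=2.5844 Bond=-291.3956
(2,2): Delta=1.3371 Bond=-83.2559
(3,0): Delta=0.0000 Bond=0.0000
(3,1): Delta=0.0000 Bond=0.0000
(3,2): Delta=3.0833 Bond=-385.8910
(3,3): Delta=1.0000 Bond=0.0000
V0=162.7013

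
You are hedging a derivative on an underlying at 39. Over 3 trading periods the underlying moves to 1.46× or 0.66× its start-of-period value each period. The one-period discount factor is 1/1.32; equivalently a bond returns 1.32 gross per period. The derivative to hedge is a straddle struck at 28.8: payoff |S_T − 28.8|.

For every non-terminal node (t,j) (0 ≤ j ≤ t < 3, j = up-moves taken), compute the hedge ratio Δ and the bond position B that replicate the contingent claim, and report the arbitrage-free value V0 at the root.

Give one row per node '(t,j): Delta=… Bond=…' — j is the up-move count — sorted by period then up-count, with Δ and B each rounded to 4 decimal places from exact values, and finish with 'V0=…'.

(0,0): Delta=0.9422 Bond=-9.9234
(1,0): Delta=0.5824 Bond=-3.8362
(1,1): Delta=0.9767 Bond=-15.0637
(2,0): Delta=-1.0000 Bond=21.8182
(2,1): Delta=0.7341 Bond=-10.7660
(2,2): Delta=1.0000 Bond=-21.8182
V0=26.8235

Risk-neutral probability p* = (R−d)/(u−d) = (1.32−0.66)/(1.46−0.66) = 0.8250.
At expiry t=3: V(3,0)=17.5877, V(3,1)=3.9969, V(3,2)=26.0674, V(3,3)=92.5733
(2,0): S=16.9884. Δ = (V_up−V_dn)/(S_up−S_dn) = (3.9969−17.5877)/(24.8031−11.2123) = -1.0000. V = [p*·3.9969 + (1−p*)·17.5877]/1.32 = 4.8298. B = V − Δ·S = 21.8182.
(2,1): S=37.5804. Δ = (V_up−V_dn)/(S_up−S_dn) = (26.0674−3.9969)/(54.8674−24.8031) = 0.7341. V = [p*·26.0674 + (1−p*)·3.9969]/1.32 = 16.8220. B = V − Δ·S = -10.7660.
(2,2): S=83.1324. Δ = (V_up−V_dn)/(S_up−S_dn) = (92.5733−26.0674)/(121.3733−54.8674) = 1.0000. V = [p*·92.5733 + (1−p*)·26.0674]/1.32 = 61.3142. B = V − Δ·S = -21.8182.
(1,0): S=25.7400. Δ = (V_up−V_dn)/(S_up−S_dn) = (16.8220−4.8298)/(37.5804−16.9884) = 0.5824. V = [p*·16.8220 + (1−p*)·4.8298]/1.32 = 11.1541. B = V − Δ·S = -3.8362.
(1,1): S=56.9400. Δ = (V_up−V_dn)/(S_up−S_dn) = (61.3142−16.8220)/(83.1324−37.5804) = 0.9767. V = [p*·61.3142 + (1−p*)·16.8220]/1.32 = 40.5516. B = V − Δ·S = -15.0637.
(0,0): S=39.0000. Δ = (V_up−V_dn)/(S_up−S_dn) = (40.5516−11.1541)/(56.9400−25.7400) = 0.9422. V = [p*·40.5516 + (1−p*)·11.1541]/1.32 = 26.8235. B = V − Δ·S = -9.9234.
Each (Δ,B) replicates both successor values, so the strategy is self-financing and V0 is arbitrage-free.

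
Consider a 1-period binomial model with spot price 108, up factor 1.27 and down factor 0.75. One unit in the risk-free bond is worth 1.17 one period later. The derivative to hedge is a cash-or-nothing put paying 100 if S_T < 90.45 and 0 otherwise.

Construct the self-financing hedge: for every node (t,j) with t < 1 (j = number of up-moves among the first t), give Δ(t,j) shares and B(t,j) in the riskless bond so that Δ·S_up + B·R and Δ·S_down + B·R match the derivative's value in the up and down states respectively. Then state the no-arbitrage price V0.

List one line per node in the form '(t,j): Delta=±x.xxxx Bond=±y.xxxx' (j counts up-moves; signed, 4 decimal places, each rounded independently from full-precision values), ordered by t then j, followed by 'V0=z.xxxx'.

(0,0): Delta=-1.7806 Bond=208.7442
V0=16.4366

Under the risk-neutral measure, an up-move has probability p* = (R−d)/(u−d) = 0.8077 and values discount at R = 1.17.
Payoff layer (t=1): V(1,0)=100.0000, V(1,1)=0.0000
(0,0): S=108.0000. Δ = (V_up−V_dn)/(S_up−S_dn) = (0.0000−100.0000)/(137.1600−81.0000) = -1.7806. V = [p*·0.0000 + (1−p*)·100.0000]/1.17 = 16.4366. B = V − Δ·S = 208.7442.
Each (Δ,B) replicates both successor values, so the strategy is self-financing and V0 is arbitrage-free.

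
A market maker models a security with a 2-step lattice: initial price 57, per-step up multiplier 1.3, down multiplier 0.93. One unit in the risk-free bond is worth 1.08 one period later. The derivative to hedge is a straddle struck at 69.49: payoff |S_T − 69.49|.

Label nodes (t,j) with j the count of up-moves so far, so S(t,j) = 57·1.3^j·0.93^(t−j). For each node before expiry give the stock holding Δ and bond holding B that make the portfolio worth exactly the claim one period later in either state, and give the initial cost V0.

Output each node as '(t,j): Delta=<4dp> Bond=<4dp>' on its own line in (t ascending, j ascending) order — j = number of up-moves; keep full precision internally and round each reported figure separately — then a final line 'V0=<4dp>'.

(0,0): Delta=-0.0446 Bond=12.6805
(1,0): Delta=-1.0000 Bond=64.3426
(1,1): Delta=0.9579 Bond=-60.5883
V0=10.1403

Risk-neutral probability p* = (R−d)/(u−d) = (1.08−0.93)/(1.3−0.93) = 0.4054.
At expiry t=2: V(2,0)=20.1907, V(2,1)=0.5770, V(2,2)=26.8400
(1,0): S=53.0100. Δ = (V_up−V_dn)/(S_up−S_dn) = (0.5770−20.1907)/(68.9130−49.2993) = -1.0000. V = [p*·0.5770 + (1−p*)·20.1907]/1.08 = 11.3326. B = V − Δ·S = 64.3426.
(1,1): S=74.1000. Δ = (V_up−V_dn)/(S_up−S_dn) = (26.8400−0.5770)/(96.3300−68.9130) = 0.9579. V = [p*·26.8400 + (1−p*)·0.5770]/1.08 = 10.3927. B = V − Δ·S = -60.5883.
(0,0): S=57.0000. Δ = (V_up−V_dn)/(S_up−S_dn) = (10.3927−11.3326)/(74.1000−53.0100) = -0.0446. V = [p*·10.3927 + (1−p*)·11.3326]/1.08 = 10.1403. B = V − Δ·S = 12.6805.
Root portfolio cost Δ·57+B reproduces V0=10.1403.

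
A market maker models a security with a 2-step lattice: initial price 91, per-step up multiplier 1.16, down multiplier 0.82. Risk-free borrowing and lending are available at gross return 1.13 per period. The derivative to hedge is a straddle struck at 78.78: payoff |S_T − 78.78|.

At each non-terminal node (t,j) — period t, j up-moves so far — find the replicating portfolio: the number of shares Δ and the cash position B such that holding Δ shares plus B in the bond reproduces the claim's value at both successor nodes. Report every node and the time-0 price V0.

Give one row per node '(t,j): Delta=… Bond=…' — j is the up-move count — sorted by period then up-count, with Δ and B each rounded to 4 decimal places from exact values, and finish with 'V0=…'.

Since d<R<u, set p* = (R−d)/(u−d) = 0.9118; price each node as the discounted p*-expectation of its children.
Payoff layer (t=2): V(2,0)=17.5916, V(2,1)=7.7792, V(2,2)=43.6696
Node (1,0) S=74.6200: V=(p*·7.7792+(1−p*)·17.5916)/1.13=7.6504; Δ=(7.7792−17.5916)/(86.5592−61.1884)=-0.3868; B=V−Δ·S=36.5104
Node (1,1) S=105.5600: V=(p*·43.6696+(1−p*)·7.7792)/1.13=35.8432; Δ=(43.6696−7.7792)/(122.4496−86.5592)=1.0000; B=V−Δ·S=-69.7168
Node (0,0) S=91.0000: V=(p*·35.8432+(1−p*)·7.6504)/1.13=29.5182; Δ=(35.8432−7.6504)/(105.5600−74.6200)=0.9112; B=V−Δ·S=-53.4016
Each (Δ,B) replicates both successor values, so the strategy is self-financing and V0 is arbitrage-free.

(0,0): Delta=0.9112 Bond=-53.4016
(1,0): Delta=-0.3868 Bond=36.5104
(1,1): Delta=1.0000 Bond=-69.7168
V0=29.5182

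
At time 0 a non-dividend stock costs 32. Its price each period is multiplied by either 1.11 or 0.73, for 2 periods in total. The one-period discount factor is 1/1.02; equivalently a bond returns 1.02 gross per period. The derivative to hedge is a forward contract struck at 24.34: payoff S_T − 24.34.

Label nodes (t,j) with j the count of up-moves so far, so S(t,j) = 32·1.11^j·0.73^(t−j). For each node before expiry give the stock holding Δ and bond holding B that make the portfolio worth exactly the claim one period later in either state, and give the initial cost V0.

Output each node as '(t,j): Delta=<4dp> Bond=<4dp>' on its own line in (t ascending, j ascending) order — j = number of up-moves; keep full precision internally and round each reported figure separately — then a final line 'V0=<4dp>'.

(0,0): Delta=1.0000 Bond=-23.3948
(1,0): Delta=1.0000 Bond=-23.8627
(1,1): Delta=1.0000 Bond=-23.8627
V0=8.6052

Under the risk-neutral measure, an up-move has probability p* = (R−d)/(u−d) = 0.7632 and values discount at R = 1.02.
Payoff layer (t=2): V(2,0)=-7.2872, V(2,1)=1.5896, V(2,2)=15.0872
Node (1,0) S=23.3600: V=(p*·1.5896+(1−p*)·-7.2872)/1.02=-0.5027; Δ=(1.5896−-7.2872)/(25.9296−17.0528)=1.0000; B=V−Δ·S=-23.8627
Node (1,1) S=35.5200: V=(p*·15.0872+(1−p*)·1.5896)/1.02=11.6573; Δ=(15.0872−1.5896)/(39.4272−25.9296)=1.0000; B=V−Δ·S=-23.8627
Node (0,0) S=32.0000: V=(p*·11.6573+(1−p*)·-0.5027)/1.02=8.6052; Δ=(11.6573−-0.5027)/(35.5200−23.3600)=1.0000; B=V−Δ·S=-23.3948
Each (Δ,B) replicates both successor values, so the strategy is self-financing and V0 is arbitrage-free.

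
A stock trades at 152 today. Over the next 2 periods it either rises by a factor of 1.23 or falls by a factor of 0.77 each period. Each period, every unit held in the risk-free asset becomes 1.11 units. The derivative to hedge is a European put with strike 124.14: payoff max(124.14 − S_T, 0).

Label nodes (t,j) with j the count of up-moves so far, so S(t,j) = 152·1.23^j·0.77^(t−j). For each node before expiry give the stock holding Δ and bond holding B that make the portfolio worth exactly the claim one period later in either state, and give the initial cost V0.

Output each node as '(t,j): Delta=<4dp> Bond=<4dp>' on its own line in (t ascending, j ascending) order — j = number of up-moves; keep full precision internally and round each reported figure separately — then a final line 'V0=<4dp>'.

(0,0): Delta=-0.1143 Bond=19.2597
(1,0): Delta=-0.6319 Bond=81.9499
(1,1): Delta=0.0000 Bond=0.0000
V0=1.8790

The replicating-portfolio and risk-neutral prices coincide; use p* = (1.11−0.77)/(1.23−0.77) = 0.7391 for the latter.
Payoff layer (t=2): V(2,0)=34.0192, V(2,1)=0.0000, V(2,2)=0.0000
(1,0): S=117.0400. Δ = (V_up−V_dn)/(S_up−S_dn) = (0.0000−34.0192)/(143.9592−90.1208) = -0.6319. V = [p*·0.0000 + (1−p*)·34.0192]/1.11 = 7.9951. B = V − Δ·S = 81.9499.
(1,1): S=186.9600. Δ = (V_up−V_dn)/(S_up−S_dn) = (0.0000−0.0000)/(229.9608−143.9592) = 0.0000. V = [p*·0.0000 + (1−p*)·0.0000]/1.11 = 0.0000. B = V − Δ·S = 0.0000.
(0,0): S=152.0000. Δ = (V_up−V_dn)/(S_up−S_dn) = (0.0000−7.9951)/(186.9600−117.0400) = -0.1143. V = [p*·0.0000 + (1−p*)·7.9951]/1.11 = 1.8790. B = V − Δ·S = 19.2597.
Root portfolio cost Δ·152+B reproduces V0=1.8790.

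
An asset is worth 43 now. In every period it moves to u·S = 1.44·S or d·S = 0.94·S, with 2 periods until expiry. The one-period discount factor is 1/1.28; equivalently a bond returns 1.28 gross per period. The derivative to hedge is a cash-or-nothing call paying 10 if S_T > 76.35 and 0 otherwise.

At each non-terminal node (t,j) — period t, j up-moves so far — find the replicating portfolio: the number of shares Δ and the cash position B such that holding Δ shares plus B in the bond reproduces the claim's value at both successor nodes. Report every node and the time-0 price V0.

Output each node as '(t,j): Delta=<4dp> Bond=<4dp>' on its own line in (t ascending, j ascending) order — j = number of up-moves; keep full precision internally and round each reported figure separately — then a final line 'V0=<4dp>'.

(0,0): Delta=0.2471 Bond=-7.8027
(1,0): Delta=0.0000 Bond=0.0000
(1,1): Delta=0.3230 Bond=-14.6875
V0=2.8223

Risk-neutral probability p* = (R−d)/(u−d) = (1.28−0.94)/(1.44−0.94) = 0.6800.
Payoff layer (t=2): V(2,0)=0.0000, V(2,1)=0.0000, V(2,2)=10.0000
Node (1,0) S=40.4200: V=(p*·0.0000+(1−p*)·0.0000)/1.28=0.0000; Δ=(0.0000−0.0000)/(58.2048−37.9948)=0.0000; B=V−Δ·S=0.0000
Node (1,1) S=61.9200: V=(p*·10.0000+(1−p*)·0.0000)/1.28=5.3125; Δ=(10.0000−0.0000)/(89.1648−58.2048)=0.3230; B=V−Δ·S=-14.6875
Node (0,0) S=43.0000: V=(p*·5.3125+(1−p*)·0.0000)/1.28=2.8223; Δ=(5.3125−0.0000)/(61.9200−40.4200)=0.2471; B=V−Δ·S=-7.8027
Check: Δ(0,0)·S0 + B(0,0) = 2.8223 = V0.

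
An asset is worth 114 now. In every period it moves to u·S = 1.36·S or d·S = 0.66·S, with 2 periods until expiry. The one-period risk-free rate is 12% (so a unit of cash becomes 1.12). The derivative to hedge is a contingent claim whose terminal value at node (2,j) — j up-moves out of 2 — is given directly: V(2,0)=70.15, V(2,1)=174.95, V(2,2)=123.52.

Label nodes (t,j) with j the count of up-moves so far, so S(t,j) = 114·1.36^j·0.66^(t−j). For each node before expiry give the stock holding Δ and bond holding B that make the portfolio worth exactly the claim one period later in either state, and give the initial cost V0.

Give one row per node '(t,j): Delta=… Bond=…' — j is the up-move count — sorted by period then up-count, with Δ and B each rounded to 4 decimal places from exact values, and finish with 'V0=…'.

Risk-neutral probability p* = (R−d)/(u−d) = (1.12−0.66)/(1.36−0.66) = 0.6571.
Payoff layer (t=2): V(2,0)=70.1500, V(2,1)=174.9500, V(2,2)=123.5200
  t=1,j=0: stock 75.2400 → up 102.3264 (V=174.9500), down 49.6584 (V=70.1500). Price 124.1237; hedge Δ=1.9898, bond B=-25.5906.
  t=1,j=1: stock 155.0400 → up 210.8544 (V=123.5200), down 102.3264 (V=174.9500). Price 126.0296; hedge Δ=-0.4739, bond B=199.5010.
  t=0,j=0: stock 114.0000 → up 155.0400 (V=126.0296), down 75.2400 (V=124.1237). Price 111.9430; hedge Δ=0.0239, bond B=109.2203.
Root portfolio cost Δ·114+B reproduces V0=111.9430.

(0,0): Delta=0.0239 Bond=109.2203
(1,0): Delta=1.9898 Bond=-25.5906
(1,1): Delta=-0.4739 Bond=199.5010
V0=111.9430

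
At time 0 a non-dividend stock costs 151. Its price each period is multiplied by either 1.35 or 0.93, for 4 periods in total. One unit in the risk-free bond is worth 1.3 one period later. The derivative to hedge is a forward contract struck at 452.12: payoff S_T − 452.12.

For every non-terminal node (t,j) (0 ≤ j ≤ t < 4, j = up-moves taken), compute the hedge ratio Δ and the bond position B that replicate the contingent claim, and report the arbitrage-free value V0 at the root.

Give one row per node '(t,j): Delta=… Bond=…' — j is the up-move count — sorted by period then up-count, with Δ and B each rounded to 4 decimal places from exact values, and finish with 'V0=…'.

No-arbitrage ⇒ martingale measure with p* = (R−d)/(u−d) = 0.8810.
At expiry t=4: V(4,0)=-339.1641, V(4,1)=-288.1518, V(4,2)=-214.1017, V(4,3)=-106.6095, V(4,4)=49.4274
  t=3,j=0: stock 121.4579 → up 163.9682 (V=-288.1518), down 112.9559 (V=-339.1641). Price -226.3267; hedge Δ=1.0000, bond B=-347.7846.
  t=3,j=1: stock 176.3099 → up 238.0183 (V=-214.1017), down 163.9682 (V=-288.1518). Price -171.4748; hedge Δ=1.0000, bond B=-347.7846.
  t=3,j=2: stock 255.9337 → up 345.5105 (V=-106.6095), down 238.0183 (V=-214.1017). Price -91.8509; hedge Δ=1.0000, bond B=-347.7846.
  t=3,j=3: stock 371.5166 → up 501.5474 (V=49.4274), down 345.5105 (V=-106.6095). Price 23.7320; hedge Δ=1.0000, bond B=-347.7846.
  t=2,j=0: stock 130.5999 → up 176.3099 (V=-171.4748), down 121.4579 (V=-226.3267). Price -136.9267; hedge Δ=1.0000, bond B=-267.5266.
  t=2,j=1: stock 189.5805 → up 255.9337 (V=-91.8509), down 176.3099 (V=-171.4748). Price -77.9461; hedge Δ=1.0000, bond B=-267.5266.
  t=2,j=2: stock 275.1975 → up 371.5166 (V=23.7320), down 255.9337 (V=-91.8509). Price 7.6709; hedge Δ=1.0000, bond B=-267.5266.
  t=1,j=0: stock 140.4300 → up 189.5805 (V=-77.9461), down 130.5999 (V=-136.9267). Price -65.3597; hedge Δ=1.0000, bond B=-205.7897.
  t=1,j=1: stock 203.8500 → up 275.1975 (V=7.6709), down 189.5805 (V=-77.9461). Price -1.9397; hedge Δ=1.0000, bond B=-205.7897.
  t=0,j=0: stock 151.0000 → up 203.8500 (V=-1.9397), down 140.4300 (V=-65.3597). Price -7.2998; hedge Δ=1.0000, bond B=-158.2998.
Root portfolio cost Δ·151+B reproduces V0=-7.2998.

(0,0): Delta=1.0000 Bond=-158.2998
(1,0): Delta=1.0000 Bond=-205.7897
(1,1): Delta=1.0000 Bond=-205.7897
(2,0): Delta=1.0000 Bond=-267.5266
(2,1): Delta=1.0000 Bond=-267.5266
(2,2): Delta=1.0000 Bond=-267.5266
(3,0): Delta=1.0000 Bond=-347.7846
(3,1): Delta=1.0000 Bond=-347.7846
(3,2): Delta=1.0000 Bond=-347.7846
(3,3): Delta=1.0000 Bond=-347.7846
V0=-7.2998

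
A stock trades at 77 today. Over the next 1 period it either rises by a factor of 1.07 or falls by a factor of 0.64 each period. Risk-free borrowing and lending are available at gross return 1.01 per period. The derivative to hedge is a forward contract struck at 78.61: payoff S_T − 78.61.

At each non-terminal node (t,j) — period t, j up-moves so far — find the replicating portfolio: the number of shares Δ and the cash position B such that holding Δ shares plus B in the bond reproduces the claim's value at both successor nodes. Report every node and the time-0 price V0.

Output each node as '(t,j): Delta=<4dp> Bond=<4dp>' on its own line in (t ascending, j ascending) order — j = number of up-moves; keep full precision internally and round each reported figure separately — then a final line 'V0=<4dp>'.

Since d<R<u, set p* = (R−d)/(u−d) = 0.8605; price each node as the discounted p*-expectation of its children.
Payoff layer (t=1): V(1,0)=-29.3300, V(1,1)=3.7800
(0,0): S=77.0000. Δ = (V_up−V_dn)/(S_up−S_dn) = (3.7800−-29.3300)/(82.3900−49.2800) = 1.0000. V = [p*·3.7800 + (1−p*)·-29.3300]/1.01 = -0.8317. B = V − Δ·S = -77.8317.
Root portfolio cost Δ·77+B reproduces V0=-0.8317.

(0,0): Delta=1.0000 Bond=-77.8317
V0=-0.8317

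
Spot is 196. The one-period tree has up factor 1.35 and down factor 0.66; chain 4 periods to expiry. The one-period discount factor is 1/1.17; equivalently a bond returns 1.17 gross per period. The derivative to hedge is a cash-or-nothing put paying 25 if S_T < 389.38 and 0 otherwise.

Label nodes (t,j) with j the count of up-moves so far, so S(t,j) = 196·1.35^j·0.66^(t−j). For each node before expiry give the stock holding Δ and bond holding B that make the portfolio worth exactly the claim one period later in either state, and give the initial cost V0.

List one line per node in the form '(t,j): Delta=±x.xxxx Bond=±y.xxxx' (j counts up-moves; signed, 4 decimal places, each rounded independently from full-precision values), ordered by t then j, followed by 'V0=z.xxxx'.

Since d<R<u, set p* = (R−d)/(u−d) = 0.7391; price each node as the discounted p*-expectation of its children.
Payoff layer (t=4): V(4,0)=25.0000, V(4,1)=25.0000, V(4,2)=25.0000, V(4,3)=25.0000, V(4,4)=0.0000
Node (3,0) S=56.3492: V=(p*·25.0000+(1−p*)·25.0000)/1.17=21.3675; Δ=(25.0000−25.0000)/(76.0714−37.1905)=0.0000; B=V−Δ·S=21.3675
Node (3,1) S=115.2598: V=(p*·25.0000+(1−p*)·25.0000)/1.17=21.3675; Δ=(25.0000−25.0000)/(155.6007−76.0714)=0.0000; B=V−Δ·S=21.3675
Node (3,2) S=235.7586: V=(p*·25.0000+(1−p*)·25.0000)/1.17=21.3675; Δ=(25.0000−25.0000)/(318.2741−155.6007)=0.0000; B=V−Δ·S=21.3675
Node (3,3) S=482.2335: V=(p*·0.0000+(1−p*)·25.0000)/1.17=5.5741; Δ=(0.0000−25.0000)/(651.0152−318.2741)=-0.0751; B=V−Δ·S=41.8060
Node (2,0) S=85.3776: V=(p*·21.3675+(1−p*)·21.3675)/1.17=18.2628; Δ=(21.3675−21.3675)/(115.2598−56.3492)=0.0000; B=V−Δ·S=18.2628
Node (2,1) S=174.6360: V=(p*·21.3675+(1−p*)·21.3675)/1.17=18.2628; Δ=(21.3675−21.3675)/(235.7586−115.2598)=0.0000; B=V−Δ·S=18.2628
Node (2,2) S=357.2100: V=(p*·5.5741+(1−p*)·21.3675)/1.17=8.2856; Δ=(5.5741−21.3675)/(482.2335−235.7586)=-0.0641; B=V−Δ·S=31.1746
Node (1,0) S=129.3600: V=(p*·18.2628+(1−p*)·18.2628)/1.17=15.6093; Δ=(18.2628−18.2628)/(174.6360−85.3776)=0.0000; B=V−Δ·S=15.6093
Node (1,1) S=264.6000: V=(p*·8.2856+(1−p*)·18.2628)/1.17=9.3063; Δ=(8.2856−18.2628)/(357.2100−174.6360)=-0.0546; B=V−Δ·S=23.7661
Node (0,0) S=196.0000: V=(p*·9.3063+(1−p*)·15.6093)/1.17=9.3594; Δ=(9.3063−15.6093)/(264.6000−129.3600)=-0.0466; B=V−Δ·S=18.4942
Each (Δ,B) replicates both successor values, so the strategy is self-financing and V0 is arbitrage-free.

(0,0): Delta=-0.0466 Bond=18.4942
(1,0): Delta=0.0000 Bond=15.6093
(1,1): Delta=-0.0546 Bond=23.7661
(2,0): Delta=0.0000 Bond=18.2628
(2,1): Delta=0.0000 Bond=18.2628
(2,2): Delta=-0.0641 Bond=31.1746
(3,0): Delta=0.0000 Bond=21.3675
(3,1): Delta=0.0000 Bond=21.3675
(3,2): Delta=0.0000 Bond=21.3675
(3,3): Delta=-0.0751 Bond=41.8060
V0=9.3594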